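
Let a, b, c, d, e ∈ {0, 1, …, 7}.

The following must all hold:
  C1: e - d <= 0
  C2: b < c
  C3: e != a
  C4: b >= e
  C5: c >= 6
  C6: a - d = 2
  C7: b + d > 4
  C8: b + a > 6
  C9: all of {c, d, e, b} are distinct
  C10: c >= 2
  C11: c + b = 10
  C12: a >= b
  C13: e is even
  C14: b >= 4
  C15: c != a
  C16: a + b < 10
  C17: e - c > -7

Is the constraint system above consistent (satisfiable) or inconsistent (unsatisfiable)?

Take a = 5, b = 4, c = 6, d = 3, e = 0. Then constraint 1: e - d = -3; constraint 6: a - d = 2; constraint 7: b + d = 7, and every other listed constraint is also met.

Satisfiable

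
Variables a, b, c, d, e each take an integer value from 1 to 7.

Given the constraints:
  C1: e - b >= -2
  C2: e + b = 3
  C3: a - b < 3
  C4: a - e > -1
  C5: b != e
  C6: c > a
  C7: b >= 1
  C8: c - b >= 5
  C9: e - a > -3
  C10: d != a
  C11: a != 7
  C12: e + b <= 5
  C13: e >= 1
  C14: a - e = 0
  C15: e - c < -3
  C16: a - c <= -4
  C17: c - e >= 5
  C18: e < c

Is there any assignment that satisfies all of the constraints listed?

Satisfiable

Take a = 2, b = 1, c = 7, d = 3, e = 2. Then constraint 1: e - b = 1; constraint 2: e + b = 3, and every other listed constraint is also met.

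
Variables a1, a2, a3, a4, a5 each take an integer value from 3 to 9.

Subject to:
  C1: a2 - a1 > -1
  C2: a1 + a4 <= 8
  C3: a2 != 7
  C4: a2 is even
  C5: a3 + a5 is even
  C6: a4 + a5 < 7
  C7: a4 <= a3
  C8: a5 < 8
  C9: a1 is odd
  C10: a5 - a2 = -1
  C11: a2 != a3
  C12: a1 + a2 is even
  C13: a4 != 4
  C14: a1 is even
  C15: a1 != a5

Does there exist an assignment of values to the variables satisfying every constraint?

Unsatisfiable

Constraint 9 makes a1 odd and constraint 4 makes a2 even, so a1 + a2 must be odd. Constraint 12 says a1 + a2 is even — contradiction.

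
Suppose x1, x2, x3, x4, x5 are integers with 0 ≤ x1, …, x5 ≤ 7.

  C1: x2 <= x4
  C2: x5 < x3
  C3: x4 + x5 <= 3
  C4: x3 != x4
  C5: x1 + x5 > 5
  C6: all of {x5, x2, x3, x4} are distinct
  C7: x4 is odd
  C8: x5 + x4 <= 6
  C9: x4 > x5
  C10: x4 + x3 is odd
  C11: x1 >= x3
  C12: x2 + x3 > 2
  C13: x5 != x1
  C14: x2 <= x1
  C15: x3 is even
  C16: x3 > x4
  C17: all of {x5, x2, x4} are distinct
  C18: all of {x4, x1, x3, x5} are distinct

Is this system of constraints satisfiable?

Setting (x1, x2, x3, x4, x5) = (7, 1, 4, 3, 0) satisfies everything: constraint 3: x4 + x5 = 3; constraint 5: x1 + x5 = 7; constraint 8: x5 + x4 = 3, and the others follow.

Satisfiable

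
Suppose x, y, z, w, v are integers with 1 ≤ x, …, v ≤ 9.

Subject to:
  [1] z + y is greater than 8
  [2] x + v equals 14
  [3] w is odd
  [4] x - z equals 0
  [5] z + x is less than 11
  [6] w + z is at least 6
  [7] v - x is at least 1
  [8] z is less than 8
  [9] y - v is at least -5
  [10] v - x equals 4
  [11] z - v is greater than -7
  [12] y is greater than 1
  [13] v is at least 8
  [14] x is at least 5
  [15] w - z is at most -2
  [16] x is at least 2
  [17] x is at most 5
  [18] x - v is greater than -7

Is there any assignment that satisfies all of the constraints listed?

Take x = 5, y = 5, z = 5, w = 3, v = 9. Then constraint 1: z + y = 10; constraint 2: x + v = 14; constraint 4: x - z = 0, and every other listed constraint is also met.

Satisfiable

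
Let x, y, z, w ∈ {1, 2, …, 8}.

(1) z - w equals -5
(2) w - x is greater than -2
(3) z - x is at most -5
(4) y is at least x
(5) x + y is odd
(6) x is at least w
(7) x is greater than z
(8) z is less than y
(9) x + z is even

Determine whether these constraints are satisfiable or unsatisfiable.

Satisfiable

One satisfying assignment is x = 7, y = 8, z = 1, w = 6.
For the less obvious constraints — constraint 1: z - w = -5; constraint 2: w - x = -1 — and the others hold by inspection.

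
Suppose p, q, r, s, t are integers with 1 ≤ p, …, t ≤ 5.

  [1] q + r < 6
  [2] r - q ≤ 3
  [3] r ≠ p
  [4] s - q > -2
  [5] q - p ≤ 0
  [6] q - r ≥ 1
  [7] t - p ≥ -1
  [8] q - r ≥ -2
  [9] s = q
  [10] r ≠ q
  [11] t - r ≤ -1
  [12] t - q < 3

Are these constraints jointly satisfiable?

Constraints 5, 6, 7, and 11 give r − t ≥ 1, t − p ≥ -1, p − q ≥ 0, q − r ≥ 1.
Adding all 4 inequalities: the left sides telescope to 0, and the right sides sum to 1 + (-1) + 0 + 1 = 1. So 0 ≥ 1, which is false.

Unsatisfiable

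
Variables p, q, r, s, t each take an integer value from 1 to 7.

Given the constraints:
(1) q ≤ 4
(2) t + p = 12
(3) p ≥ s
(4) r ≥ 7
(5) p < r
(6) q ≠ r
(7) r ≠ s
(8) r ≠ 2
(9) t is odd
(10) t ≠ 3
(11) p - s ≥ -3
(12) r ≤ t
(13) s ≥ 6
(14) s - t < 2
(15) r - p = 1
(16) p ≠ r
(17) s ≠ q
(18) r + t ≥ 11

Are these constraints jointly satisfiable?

Unsatisfiable

From constraints 4 and 12: t ≥ r ≥ 7. From constraints 3 and 13: p ≥ s ≥ 6. Hence t + p ≥ 13. But constraint 2 requires t + p = 12, and 12 < 13. Contradiction.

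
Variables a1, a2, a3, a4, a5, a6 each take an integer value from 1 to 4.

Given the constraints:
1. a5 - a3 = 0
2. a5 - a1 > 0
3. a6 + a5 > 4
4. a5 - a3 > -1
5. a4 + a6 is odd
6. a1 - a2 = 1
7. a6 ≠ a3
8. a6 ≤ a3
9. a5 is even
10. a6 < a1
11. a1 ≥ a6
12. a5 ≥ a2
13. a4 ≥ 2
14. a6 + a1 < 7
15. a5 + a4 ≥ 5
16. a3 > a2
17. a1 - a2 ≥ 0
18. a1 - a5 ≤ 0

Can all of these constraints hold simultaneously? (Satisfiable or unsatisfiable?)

Take a1 = 3, a2 = 2, a3 = 4, a4 = 3, a5 = 4, a6 = 2. Then constraint 1: a5 - a3 = 0; constraint 2: a5 - a1 = 1, and every other listed constraint is also met.

Satisfiable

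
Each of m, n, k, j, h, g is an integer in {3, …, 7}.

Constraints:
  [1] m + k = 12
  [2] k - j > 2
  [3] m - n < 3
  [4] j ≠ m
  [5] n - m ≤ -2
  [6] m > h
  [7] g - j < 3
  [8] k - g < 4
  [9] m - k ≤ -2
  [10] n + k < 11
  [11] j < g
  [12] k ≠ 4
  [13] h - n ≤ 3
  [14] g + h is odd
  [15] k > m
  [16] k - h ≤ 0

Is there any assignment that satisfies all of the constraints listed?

Constraints 5, 9, 13, and 16 give n − h ≥ -3, h − k ≥ 0, k − m ≥ 2, m − n ≥ 2.
Adding all 4 inequalities: the left sides telescope to 0, and the right sides sum to (-3) + 0 + 2 + 2 = 1. So 0 ≥ 1, which is false.

Unsatisfiable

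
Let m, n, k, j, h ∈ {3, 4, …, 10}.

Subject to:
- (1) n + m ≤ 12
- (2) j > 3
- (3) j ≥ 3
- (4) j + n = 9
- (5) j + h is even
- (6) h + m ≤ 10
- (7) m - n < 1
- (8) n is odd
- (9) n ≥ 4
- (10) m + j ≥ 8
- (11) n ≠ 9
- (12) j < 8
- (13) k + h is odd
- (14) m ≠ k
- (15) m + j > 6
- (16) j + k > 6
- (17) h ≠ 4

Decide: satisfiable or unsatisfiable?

Satisfiable

The assignment m = 4, n = 5, k = 3, j = 4, h = 6 works:
  constraint 1 holds since n + m = 9.
  constraint 4 holds since j + n = 9.
  constraint 6 holds since h + m = 10.
The rest check out directly.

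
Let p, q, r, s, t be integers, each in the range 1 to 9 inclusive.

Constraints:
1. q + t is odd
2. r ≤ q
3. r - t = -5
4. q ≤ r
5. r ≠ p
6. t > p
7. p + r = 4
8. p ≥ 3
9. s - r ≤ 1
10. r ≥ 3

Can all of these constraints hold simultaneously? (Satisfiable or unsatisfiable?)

From constraint 8: p ≥ 3. From constraint 10: r ≥ 3. Hence p + r ≥ 6. But constraint 7 requires p + r = 4, and 4 < 6. Contradiction.

Unsatisfiable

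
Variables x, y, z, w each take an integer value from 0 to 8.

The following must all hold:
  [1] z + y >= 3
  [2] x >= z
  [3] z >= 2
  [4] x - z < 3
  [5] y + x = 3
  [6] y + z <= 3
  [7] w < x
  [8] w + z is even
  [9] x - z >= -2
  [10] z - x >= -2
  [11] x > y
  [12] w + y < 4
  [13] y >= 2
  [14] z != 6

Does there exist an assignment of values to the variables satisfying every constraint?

From constraint 13: y ≥ 2. From constraints 2 and 3: x ≥ z ≥ 2. Hence y + x ≥ 4. But constraint 5 requires y + x = 3, and 3 < 4. Contradiction.

Unsatisfiable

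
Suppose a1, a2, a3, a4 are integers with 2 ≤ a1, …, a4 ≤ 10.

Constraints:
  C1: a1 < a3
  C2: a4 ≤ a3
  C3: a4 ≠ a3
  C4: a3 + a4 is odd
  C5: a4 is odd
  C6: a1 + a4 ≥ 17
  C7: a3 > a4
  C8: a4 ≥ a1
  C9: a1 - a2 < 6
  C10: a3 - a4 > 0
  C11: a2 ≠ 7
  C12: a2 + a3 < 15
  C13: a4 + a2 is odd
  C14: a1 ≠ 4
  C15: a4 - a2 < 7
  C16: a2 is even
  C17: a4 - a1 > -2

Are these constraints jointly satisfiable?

Satisfiable

One satisfying assignment is a1 = 9, a2 = 4, a3 = 10, a4 = 9.
For the less obvious constraints — constraint 6: a1 + a4 = 18; constraint 9: a1 - a2 = 5; constraint 10: a3 - a4 = 1 — and the others hold by inspection.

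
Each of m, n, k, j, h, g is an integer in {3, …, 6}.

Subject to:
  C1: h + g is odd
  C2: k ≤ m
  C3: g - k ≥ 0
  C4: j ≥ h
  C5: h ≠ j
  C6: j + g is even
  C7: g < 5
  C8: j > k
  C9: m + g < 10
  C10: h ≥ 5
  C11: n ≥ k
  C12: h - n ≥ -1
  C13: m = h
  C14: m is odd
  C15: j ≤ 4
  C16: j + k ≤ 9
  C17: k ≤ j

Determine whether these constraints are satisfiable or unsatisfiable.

Unsatisfiable

From constraint 10: h ≥ 5. From constraints 4 and 15: h ≤ j and j ≤ 4, so h ≤ 4. But 4 < 5, so no value of h works.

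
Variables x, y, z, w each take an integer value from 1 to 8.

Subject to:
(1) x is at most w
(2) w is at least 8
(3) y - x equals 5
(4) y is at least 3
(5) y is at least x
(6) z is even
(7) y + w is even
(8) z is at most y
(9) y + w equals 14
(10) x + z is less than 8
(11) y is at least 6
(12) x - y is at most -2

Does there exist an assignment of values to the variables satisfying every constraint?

Satisfiable

The assignment x = 1, y = 6, z = 6, w = 8 works:
  constraint 3 holds since y - x = 5.
  constraint 9 holds since y + w = 14.
The rest check out directly.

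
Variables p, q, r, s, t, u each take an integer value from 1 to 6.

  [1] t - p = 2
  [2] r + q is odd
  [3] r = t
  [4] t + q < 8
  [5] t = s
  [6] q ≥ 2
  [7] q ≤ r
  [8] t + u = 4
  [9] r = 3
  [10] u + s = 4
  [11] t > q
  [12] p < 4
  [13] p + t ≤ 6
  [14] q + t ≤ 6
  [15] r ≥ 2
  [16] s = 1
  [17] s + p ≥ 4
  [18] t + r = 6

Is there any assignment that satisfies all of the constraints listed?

Unsatisfiable

Constraint 9 fixes r = 3 and constraint 16 fixes s = 1. Constraints 3 and 5 give r = t = s, so r = s. But 3 ≠ 1 — contradiction.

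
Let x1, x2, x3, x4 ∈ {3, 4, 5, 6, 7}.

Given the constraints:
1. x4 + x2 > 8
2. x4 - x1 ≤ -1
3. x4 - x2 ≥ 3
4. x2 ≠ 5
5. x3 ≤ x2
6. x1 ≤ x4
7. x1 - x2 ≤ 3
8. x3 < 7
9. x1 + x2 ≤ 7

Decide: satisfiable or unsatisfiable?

Constraints 2, 3, and 7 give x1 − x4 ≥ 1, x4 − x2 ≥ 3, x2 − x1 ≥ -3.
Adding all 3 inequalities: the left sides telescope to 0, and the right sides sum to 1 + 3 + (-3) = 1. So 0 ≥ 1, which is false.

Unsatisfiable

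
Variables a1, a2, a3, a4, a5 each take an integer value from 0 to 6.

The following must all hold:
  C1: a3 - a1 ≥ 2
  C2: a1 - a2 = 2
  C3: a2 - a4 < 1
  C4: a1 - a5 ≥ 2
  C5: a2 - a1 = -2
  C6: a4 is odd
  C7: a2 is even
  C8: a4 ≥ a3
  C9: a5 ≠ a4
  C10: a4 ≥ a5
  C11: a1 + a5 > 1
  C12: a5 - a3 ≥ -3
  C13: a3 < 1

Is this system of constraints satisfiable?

Constraints 1, 4, and 12 give a3 − a1 ≥ 2, a1 − a5 ≥ 2, a5 − a3 ≥ -3.
Adding all 3 inequalities: the left sides telescope to 0, and the right sides sum to 2 + 2 + (-3) = 1. So 0 ≥ 1, which is false.

Unsatisfiable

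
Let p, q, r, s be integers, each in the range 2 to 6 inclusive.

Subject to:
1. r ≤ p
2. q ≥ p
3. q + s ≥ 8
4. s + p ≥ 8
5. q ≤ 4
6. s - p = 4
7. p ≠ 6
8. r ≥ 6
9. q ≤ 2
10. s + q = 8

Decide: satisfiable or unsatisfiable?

From constraints 1 and 8: p ≥ r and r ≥ 6, so p ≥ 6. From constraints 2 and 9: p ≤ q and q ≤ 2, so p ≤ 2. But 2 < 6, so no value of p works.

Unsatisfiable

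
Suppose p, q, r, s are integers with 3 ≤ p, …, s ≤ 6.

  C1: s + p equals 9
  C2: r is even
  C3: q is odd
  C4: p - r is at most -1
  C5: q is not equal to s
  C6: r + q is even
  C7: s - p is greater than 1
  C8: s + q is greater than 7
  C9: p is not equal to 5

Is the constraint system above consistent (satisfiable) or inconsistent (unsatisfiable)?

Constraint 2 makes r even and constraint 3 makes q odd, so r + q must be odd. Constraint 6 says r + q is even — contradiction.

Unsatisfiable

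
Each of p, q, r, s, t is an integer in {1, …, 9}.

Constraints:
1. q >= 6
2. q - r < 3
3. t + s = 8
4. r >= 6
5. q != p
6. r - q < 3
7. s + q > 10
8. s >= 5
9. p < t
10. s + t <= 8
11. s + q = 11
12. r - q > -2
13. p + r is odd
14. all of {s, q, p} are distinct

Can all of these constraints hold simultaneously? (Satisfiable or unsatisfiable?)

Setting (p, q, r, s, t) = (1, 6, 6, 5, 3) satisfies everything: constraint 2: q - r = 0; constraint 3: t + s = 8; constraint 6: r - q = 0, and the others follow.

Satisfiable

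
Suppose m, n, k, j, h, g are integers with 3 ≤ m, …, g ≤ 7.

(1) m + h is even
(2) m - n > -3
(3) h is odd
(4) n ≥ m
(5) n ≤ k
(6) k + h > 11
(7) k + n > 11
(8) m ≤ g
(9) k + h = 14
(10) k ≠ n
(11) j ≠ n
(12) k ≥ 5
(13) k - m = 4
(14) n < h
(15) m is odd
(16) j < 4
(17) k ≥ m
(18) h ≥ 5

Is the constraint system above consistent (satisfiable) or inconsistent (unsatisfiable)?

Setting (m, n, k, j, h, g) = (3, 5, 7, 3, 7, 4) satisfies everything: constraint 2: m - n = -2; constraint 6: k + h = 14, and the others follow.

Satisfiable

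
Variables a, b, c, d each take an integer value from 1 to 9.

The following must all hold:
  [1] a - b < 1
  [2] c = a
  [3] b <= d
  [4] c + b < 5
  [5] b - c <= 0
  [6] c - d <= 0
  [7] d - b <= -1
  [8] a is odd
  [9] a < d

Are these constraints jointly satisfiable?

Unsatisfiable

Constraints 5, 6, and 7 give c − b ≥ 0, b − d ≥ 1, d − c ≥ 0.
Adding all 3 inequalities: the left sides telescope to 0, and the right sides sum to 0 + 1 + 0 = 1. So 0 ≥ 1, which is false.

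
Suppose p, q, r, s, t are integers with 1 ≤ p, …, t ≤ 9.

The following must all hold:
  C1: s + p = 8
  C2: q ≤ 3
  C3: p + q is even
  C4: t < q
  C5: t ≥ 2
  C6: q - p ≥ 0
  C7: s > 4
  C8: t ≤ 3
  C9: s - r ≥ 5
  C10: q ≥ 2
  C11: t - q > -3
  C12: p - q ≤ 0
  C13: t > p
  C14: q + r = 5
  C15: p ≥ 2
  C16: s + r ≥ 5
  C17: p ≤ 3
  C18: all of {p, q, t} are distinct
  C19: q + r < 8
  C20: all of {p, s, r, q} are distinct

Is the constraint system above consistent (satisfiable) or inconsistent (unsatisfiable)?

Constraints 2, 5, 8, 10, 15, and 17 confine each of p, q, t to the 2 values {2, 3}.
Constraint 18 requires all 3 of them to be distinct, but only 2 values are available — impossible by the pigeonhole principle.

Unsatisfiable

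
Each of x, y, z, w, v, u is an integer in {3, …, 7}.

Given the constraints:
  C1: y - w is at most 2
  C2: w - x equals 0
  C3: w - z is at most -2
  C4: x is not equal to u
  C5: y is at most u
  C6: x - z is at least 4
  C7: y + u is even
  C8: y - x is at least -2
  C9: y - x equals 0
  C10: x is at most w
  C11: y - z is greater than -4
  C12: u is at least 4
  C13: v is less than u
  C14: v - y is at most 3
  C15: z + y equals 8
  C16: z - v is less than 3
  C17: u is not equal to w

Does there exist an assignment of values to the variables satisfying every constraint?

Unsatisfiable

Constraints 1, 3, 6, and 8 give z − w ≥ 2, w − y ≥ -2, y − x ≥ -2, x − z ≥ 4.
Adding all 4 inequalities: the left sides telescope to 0, and the right sides sum to 2 + (-2) + (-2) + 4 = 2. So 0 ≥ 2, which is false.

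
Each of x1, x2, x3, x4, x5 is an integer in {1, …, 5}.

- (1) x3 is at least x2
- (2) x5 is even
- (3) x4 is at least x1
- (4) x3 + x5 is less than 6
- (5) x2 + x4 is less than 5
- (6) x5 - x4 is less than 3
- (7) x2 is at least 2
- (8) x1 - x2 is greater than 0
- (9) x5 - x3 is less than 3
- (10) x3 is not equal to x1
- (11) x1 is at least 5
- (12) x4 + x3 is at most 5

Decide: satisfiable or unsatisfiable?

Unsatisfiable

From constraints 3 and 11: x4 ≥ x1 ≥ 5. From constraints 1 and 7: x3 ≥ x2 ≥ 2. Hence x4 + x3 ≥ 7. But constraint 12 requires x4 + x3 ≤ 5, and 5 < 7. Contradiction.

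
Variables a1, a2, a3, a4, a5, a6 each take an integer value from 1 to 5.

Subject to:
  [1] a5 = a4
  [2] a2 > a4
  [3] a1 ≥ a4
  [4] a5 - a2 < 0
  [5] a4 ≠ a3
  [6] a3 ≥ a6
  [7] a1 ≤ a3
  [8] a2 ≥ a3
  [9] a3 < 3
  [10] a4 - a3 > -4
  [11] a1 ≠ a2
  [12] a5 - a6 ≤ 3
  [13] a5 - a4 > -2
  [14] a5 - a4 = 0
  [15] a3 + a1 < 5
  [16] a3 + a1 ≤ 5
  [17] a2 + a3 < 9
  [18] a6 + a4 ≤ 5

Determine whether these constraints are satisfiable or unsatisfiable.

Satisfiable

The assignment a1 = 2, a2 = 4, a3 = 2, a4 = 1, a5 = 1, a6 = 1 works:
  constraint 4 holds since a5 - a2 = -3.
  constraint 10 holds since a4 - a3 = -1.
The rest check out directly.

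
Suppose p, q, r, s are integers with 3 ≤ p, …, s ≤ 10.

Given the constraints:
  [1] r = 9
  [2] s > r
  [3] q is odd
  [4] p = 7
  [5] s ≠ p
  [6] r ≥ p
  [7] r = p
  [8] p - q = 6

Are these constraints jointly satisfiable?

Constraint 1 fixes r = 9 and constraint 4 fixes p = 7, but constraint 7 requires r = p. Since 9 ≠ 7, contradiction.

Unsatisfiable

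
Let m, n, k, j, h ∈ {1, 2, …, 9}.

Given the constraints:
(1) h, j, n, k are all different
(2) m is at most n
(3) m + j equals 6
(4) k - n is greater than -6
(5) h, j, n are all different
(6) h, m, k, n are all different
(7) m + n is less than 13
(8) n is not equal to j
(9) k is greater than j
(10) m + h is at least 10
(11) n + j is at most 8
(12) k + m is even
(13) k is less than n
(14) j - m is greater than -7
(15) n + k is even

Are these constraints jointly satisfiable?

Setting (m, n, k, j, h) = (5, 7, 3, 1, 6) satisfies everything: constraint 3: m + j = 6; constraint 4: k - n = -4; constraint 7: m + n = 12, and the others follow.

Satisfiable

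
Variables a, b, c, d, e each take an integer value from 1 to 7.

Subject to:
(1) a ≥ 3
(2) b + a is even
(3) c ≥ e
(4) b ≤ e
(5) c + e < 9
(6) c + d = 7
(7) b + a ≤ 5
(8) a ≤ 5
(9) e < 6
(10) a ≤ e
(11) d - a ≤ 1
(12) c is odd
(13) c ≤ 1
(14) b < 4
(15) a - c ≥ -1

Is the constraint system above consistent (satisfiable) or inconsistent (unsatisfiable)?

From constraints 1 and 10: e ≥ a and a ≥ 3, so e ≥ 3. From constraints 3 and 13: e ≤ c and c ≤ 1, so e ≤ 1. But 1 < 3, so no value of e works.

Unsatisfiable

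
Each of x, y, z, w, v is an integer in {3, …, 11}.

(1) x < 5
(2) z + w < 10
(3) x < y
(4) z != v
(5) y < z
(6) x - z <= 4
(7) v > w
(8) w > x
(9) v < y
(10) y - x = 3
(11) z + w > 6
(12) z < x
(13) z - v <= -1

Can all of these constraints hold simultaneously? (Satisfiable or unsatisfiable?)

Unsatisfiable

Constraints 5, 7, 8, 9, and 12 give x < w, w < v, v < y, y < z, z < x. Chaining: x < w < v < y < z < x, which forces x < x — impossible.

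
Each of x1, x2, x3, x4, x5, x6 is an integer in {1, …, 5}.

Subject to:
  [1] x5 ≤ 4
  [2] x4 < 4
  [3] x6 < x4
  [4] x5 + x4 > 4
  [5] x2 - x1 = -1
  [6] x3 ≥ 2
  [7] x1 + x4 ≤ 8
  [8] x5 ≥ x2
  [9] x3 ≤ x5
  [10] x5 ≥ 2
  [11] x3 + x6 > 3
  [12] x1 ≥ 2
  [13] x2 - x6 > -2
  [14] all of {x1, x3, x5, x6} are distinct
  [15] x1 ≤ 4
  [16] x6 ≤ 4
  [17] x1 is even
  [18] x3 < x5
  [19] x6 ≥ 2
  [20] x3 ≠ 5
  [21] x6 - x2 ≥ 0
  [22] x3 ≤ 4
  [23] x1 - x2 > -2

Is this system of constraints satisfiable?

Constraints 1, 6, 10, 12, 15, 16, 19, and 22 confine each of x1, x3, x5, x6 to the 3 values {2, …, 4}.
Constraint 14 requires all 4 of them to be distinct, but only 3 values are available — impossible by the pigeonhole principle.

Unsatisfiable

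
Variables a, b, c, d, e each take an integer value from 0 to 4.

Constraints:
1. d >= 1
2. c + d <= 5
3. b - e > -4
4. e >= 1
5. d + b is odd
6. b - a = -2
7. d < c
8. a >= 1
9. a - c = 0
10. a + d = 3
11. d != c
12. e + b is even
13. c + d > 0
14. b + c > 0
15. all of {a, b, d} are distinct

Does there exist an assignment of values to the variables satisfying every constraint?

Take a = 2, b = 0, c = 2, d = 1, e = 2. Then constraint 2: c + d = 3; constraint 3: b - e = -2, and every other listed constraint is also met.

Satisfiable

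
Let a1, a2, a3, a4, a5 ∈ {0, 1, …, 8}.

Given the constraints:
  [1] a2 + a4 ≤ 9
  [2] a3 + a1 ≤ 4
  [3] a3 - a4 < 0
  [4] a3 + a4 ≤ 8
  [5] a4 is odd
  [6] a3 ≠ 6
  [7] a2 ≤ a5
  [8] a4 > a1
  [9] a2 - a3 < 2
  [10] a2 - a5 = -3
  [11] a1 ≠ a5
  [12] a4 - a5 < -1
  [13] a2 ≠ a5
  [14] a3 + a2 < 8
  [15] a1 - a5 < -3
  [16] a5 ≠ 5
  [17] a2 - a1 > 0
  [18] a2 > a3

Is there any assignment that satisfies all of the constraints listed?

Satisfiable

The assignment a1 = 1, a2 = 4, a3 = 3, a4 = 5, a5 = 7 works:
  constraint 1 holds since a2 + a4 = 9.
  constraint 2 holds since a3 + a1 = 4.
The rest check out directly.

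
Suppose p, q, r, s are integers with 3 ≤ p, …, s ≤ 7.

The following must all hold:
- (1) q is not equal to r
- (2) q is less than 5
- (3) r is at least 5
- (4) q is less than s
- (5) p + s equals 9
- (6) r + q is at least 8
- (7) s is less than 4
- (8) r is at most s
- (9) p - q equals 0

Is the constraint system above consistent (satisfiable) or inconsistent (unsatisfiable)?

Unsatisfiable

From constraints 3 and 8: s ≥ r and r ≥ 5, so s ≥ 5. From constraint 7: s ≤ 3. But 3 < 5, so no value of s works.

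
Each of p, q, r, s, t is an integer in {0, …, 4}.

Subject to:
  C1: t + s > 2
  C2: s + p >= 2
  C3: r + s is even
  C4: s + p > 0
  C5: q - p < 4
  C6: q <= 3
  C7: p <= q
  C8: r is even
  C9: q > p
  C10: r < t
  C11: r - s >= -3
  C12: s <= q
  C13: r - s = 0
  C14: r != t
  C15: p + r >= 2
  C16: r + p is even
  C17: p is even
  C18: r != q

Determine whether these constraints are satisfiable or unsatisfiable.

The assignment p = 2, q = 3, r = 0, s = 0, t = 4 works:
  constraint 1 holds since t + s = 4.
  constraint 2 holds since s + p = 2.
  constraint 4 holds since s + p = 2.
The rest check out directly.

Satisfiable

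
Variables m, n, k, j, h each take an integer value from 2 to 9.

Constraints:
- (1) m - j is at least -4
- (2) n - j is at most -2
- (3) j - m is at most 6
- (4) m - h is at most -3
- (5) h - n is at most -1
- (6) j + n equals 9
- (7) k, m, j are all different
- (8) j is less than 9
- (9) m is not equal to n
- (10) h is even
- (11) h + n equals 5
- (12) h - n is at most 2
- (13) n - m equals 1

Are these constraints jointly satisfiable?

Unsatisfiable

Constraints 1, 2, 4, and 5 give j − n ≥ 2, n − h ≥ 1, h − m ≥ 3, m − j ≥ -4.
Adding all 4 inequalities: the left sides telescope to 0, and the right sides sum to 2 + 1 + 3 + (-4) = 2. So 0 ≥ 2, which is false.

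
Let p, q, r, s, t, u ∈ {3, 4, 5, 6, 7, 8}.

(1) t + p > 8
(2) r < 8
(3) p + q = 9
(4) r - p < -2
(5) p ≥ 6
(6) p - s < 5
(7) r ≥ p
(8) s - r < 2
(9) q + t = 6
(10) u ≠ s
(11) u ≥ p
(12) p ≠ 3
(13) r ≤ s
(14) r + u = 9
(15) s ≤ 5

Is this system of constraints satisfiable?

From constraints 5 and 7: r ≥ p and p ≥ 6, so r ≥ 6. From constraints 13 and 15: r ≤ s and s ≤ 5, so r ≤ 5. But 5 < 6, so no value of r works.

Unsatisfiable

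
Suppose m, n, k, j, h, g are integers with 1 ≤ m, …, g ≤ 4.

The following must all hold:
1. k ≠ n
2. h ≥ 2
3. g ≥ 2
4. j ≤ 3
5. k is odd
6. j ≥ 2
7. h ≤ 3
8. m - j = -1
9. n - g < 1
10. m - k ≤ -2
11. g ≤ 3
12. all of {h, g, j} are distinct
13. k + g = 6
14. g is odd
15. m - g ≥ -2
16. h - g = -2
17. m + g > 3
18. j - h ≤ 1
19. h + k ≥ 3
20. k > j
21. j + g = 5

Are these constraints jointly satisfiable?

Unsatisfiable

Constraints 2, 3, 4, 6, 7, and 11 confine each of h, g, j to the 2 values {2, 3}.
Constraint 12 requires all 3 of them to be distinct, but only 2 values are available — impossible by the pigeonhole principle.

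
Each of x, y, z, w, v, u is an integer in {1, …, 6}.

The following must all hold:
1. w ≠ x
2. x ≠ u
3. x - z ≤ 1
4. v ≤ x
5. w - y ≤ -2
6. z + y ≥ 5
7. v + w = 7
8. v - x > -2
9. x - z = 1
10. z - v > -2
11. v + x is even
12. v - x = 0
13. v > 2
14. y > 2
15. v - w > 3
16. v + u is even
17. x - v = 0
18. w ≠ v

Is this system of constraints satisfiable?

Satisfiable

Try x = 6, y = 3, z = 5, w = 1, v = 6, u = 4.
Check constraint 3: x - z = 1; constraint 5: w - y = -2. The remaining constraints are straightforward to verify.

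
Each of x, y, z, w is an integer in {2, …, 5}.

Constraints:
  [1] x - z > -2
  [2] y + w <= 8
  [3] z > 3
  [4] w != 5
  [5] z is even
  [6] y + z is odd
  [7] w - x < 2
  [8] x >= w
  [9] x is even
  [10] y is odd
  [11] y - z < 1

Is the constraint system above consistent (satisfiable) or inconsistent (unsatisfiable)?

The assignment x = 4, y = 3, z = 4, w = 4 works:
  constraint 1 holds since x - z = 0.
  constraint 2 holds since y + w = 7.
  constraint 7 holds since w - x = 0.
The rest check out directly.

Satisfiable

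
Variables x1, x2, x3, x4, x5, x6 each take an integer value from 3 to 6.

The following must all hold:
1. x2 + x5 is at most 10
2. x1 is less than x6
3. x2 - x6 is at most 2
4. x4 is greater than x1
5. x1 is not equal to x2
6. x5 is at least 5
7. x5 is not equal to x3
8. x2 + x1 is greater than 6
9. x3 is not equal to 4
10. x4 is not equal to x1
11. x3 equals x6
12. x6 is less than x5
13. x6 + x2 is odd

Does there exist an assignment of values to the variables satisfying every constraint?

The assignment x1 = 3, x2 = 4, x3 = 5, x4 = 5, x5 = 6, x6 = 5 works:
  constraint 1 holds since x2 + x5 = 10.
  constraint 3 holds since x2 - x6 = -1.
The rest check out directly.

Satisfiable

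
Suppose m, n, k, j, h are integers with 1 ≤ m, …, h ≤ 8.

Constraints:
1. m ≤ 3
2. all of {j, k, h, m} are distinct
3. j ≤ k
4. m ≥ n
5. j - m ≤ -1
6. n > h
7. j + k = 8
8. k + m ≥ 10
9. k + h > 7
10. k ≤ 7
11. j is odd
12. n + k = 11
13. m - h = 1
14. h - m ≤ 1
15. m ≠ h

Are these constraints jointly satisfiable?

From constraints 1 and 4: n ≤ m ≤ 3. From constraint 10: k ≤ 7. Hence n + k ≤ 10. But constraint 12 requires n + k = 11, and 11 > 10. Contradiction.

Unsatisfiable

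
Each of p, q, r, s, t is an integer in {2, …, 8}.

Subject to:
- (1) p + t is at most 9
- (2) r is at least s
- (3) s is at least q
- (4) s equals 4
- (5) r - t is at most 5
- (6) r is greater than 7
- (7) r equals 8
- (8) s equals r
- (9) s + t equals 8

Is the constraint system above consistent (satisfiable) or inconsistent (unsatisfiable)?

Unsatisfiable

Constraint 4 fixes s = 4 and constraint 7 fixes r = 8, but constraint 8 requires s = r. Since 4 ≠ 8, contradiction.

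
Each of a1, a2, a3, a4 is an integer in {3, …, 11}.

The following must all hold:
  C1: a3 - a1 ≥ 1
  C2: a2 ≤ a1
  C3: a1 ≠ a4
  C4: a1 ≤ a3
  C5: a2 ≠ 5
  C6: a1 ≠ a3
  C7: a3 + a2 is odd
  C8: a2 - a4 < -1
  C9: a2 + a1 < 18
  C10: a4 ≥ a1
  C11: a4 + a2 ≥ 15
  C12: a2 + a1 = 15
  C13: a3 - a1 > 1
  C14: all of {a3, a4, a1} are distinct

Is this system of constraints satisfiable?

One satisfying assignment is a1 = 9, a2 = 6, a3 = 11, a4 = 10.
For the less obvious constraints — constraint 1: a3 - a1 = 2; constraint 8: a2 - a4 = -4 — and the others hold by inspection.

Satisfiable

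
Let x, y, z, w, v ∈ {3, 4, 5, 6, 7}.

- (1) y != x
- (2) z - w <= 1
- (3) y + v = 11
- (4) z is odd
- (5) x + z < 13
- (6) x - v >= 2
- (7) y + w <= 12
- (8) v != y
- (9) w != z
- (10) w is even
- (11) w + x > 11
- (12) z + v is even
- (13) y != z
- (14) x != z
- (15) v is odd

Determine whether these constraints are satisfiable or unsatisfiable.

Satisfiable

Setting (x, y, z, w, v) = (7, 6, 5, 6, 5) satisfies everything: constraint 2: z - w = -1; constraint 3: y + v = 11, and the others follow.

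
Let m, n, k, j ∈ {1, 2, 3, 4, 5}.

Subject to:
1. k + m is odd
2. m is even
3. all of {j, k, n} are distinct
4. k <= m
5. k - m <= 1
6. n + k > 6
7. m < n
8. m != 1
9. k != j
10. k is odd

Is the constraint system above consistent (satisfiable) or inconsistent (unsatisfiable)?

Satisfiable

Take m = 4, n = 5, k = 3, j = 4. Then constraint 3: values 4, 3, 5 are distinct; constraint 5: k - m = -1; constraint 6: n + k = 8, and every other listed constraint is also met.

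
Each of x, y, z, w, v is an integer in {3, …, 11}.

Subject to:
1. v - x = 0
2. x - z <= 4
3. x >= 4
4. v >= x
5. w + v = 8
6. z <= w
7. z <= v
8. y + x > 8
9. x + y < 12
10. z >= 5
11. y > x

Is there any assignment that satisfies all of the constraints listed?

From constraints 6 and 10: w ≥ z ≥ 5. From constraints 3 and 4: v ≥ x ≥ 4. Hence w + v ≥ 9. But constraint 5 requires w + v = 8, and 8 < 9. Contradiction.

Unsatisfiable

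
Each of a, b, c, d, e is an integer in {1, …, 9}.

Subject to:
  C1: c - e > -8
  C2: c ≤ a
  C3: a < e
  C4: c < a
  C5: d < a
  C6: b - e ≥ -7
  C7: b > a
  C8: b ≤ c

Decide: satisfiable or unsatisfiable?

Unsatisfiable

Constraints 4, 7, and 8 give b ≤ c, c < a, a < b. Chaining: b ≤ c < a < b, which forces b < b — impossible.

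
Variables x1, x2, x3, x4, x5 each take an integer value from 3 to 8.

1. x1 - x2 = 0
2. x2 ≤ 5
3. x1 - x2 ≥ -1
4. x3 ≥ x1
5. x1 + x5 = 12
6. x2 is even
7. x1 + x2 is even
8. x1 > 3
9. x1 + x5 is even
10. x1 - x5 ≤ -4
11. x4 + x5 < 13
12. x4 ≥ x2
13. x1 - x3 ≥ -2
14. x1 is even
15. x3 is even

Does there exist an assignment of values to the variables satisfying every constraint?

Setting (x1, x2, x3, x4, x5) = (4, 4, 4, 4, 8) satisfies everything: constraint 1: x1 - x2 = 0; constraint 3: x1 - x2 = 0, and the others follow.

Satisfiable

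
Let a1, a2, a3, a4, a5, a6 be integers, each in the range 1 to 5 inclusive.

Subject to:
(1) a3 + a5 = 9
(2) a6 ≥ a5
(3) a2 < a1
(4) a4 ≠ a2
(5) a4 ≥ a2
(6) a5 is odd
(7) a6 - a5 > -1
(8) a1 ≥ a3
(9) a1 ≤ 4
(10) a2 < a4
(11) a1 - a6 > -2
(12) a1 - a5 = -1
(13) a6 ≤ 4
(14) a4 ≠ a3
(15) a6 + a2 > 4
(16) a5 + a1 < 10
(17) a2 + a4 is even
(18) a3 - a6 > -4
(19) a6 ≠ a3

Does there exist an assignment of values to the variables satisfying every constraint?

Unsatisfiable

From constraints 8 and 9: a3 ≤ a1 ≤ 4. From constraints 2 and 13: a5 ≤ a6 ≤ 4. Hence a3 + a5 ≤ 8. But constraint 1 requires a3 + a5 = 9, and 9 > 8. Contradiction.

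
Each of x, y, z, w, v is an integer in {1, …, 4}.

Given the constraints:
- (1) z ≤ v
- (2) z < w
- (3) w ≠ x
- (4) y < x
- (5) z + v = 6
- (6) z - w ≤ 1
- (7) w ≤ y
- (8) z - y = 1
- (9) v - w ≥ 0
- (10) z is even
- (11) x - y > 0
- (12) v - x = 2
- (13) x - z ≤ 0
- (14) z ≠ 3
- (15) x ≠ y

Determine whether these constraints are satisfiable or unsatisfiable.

Constraints 2, 7, 11, and 13 give z < w, w ≤ y, y < x, x ≤ z. Chaining: z < w ≤ y < x ≤ z, which forces z < z — impossible.

Unsatisfiable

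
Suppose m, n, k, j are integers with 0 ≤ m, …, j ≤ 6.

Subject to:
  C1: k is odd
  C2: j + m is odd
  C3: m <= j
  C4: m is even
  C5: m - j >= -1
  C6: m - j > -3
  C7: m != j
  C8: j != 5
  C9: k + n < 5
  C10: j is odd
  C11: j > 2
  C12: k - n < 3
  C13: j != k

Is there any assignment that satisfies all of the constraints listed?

One satisfying assignment is m = 2, n = 1, k = 1, j = 3.
For the less obvious constraints — constraint 5: m - j = -1; constraint 6: m - j = -1 — and the others hold by inspection.

Satisfiable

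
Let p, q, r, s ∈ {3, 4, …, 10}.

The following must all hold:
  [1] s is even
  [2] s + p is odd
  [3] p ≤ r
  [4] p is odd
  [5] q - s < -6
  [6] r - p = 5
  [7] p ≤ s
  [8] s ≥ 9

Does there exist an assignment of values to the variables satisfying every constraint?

Satisfiable

Try p = 5, q = 3, r = 10, s = 10.
Check constraint 1: s = 10 is even; constraint 5: q - s = -7; constraint 6: r - p = 5. The remaining constraints are straightforward to verify.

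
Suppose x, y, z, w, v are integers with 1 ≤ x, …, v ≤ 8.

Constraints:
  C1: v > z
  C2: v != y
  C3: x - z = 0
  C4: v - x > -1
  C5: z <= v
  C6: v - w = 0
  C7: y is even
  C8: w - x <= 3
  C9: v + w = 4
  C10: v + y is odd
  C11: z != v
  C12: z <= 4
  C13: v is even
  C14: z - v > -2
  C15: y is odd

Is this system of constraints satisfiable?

Constraint 13 makes v even and constraint 7 makes y even, so v + y must be even. Constraint 10 says v + y is odd — contradiction.

Unsatisfiable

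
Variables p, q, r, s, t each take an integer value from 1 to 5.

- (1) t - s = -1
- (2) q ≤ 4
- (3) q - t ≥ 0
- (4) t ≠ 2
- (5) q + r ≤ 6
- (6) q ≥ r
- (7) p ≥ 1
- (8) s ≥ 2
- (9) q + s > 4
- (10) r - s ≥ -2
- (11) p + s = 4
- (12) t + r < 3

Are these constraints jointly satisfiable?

Satisfiable

One satisfying assignment is p = 2, q = 4, r = 1, s = 2, t = 1.
For the less obvious constraints — constraint 1: t - s = -1; constraint 3: q - t = 3; constraint 5: q + r = 5 — and the others hold by inspection.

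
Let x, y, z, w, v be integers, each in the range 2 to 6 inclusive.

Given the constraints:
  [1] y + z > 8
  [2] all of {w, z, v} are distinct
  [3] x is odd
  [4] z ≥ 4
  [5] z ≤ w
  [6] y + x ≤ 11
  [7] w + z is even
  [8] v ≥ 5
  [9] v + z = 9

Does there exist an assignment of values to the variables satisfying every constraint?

Satisfiable

Take x = 5, y = 5, z = 4, w = 6, v = 5. Then constraint 1: y + z = 9; constraint 6: y + x = 10; constraint 9: v + z = 9, and every other listed constraint is also met.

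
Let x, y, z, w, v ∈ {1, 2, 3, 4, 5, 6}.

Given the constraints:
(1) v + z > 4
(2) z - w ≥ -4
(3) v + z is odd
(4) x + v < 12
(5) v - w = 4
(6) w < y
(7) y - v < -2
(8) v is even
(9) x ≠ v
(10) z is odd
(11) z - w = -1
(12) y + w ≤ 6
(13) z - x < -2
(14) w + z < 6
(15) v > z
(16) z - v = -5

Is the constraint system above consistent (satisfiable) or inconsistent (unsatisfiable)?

Satisfiable

Setting (x, y, z, w, v) = (4, 3, 1, 2, 6) satisfies everything: constraint 1: v + z = 7; constraint 2: z - w = -1; constraint 4: x + v = 10, and the others follow.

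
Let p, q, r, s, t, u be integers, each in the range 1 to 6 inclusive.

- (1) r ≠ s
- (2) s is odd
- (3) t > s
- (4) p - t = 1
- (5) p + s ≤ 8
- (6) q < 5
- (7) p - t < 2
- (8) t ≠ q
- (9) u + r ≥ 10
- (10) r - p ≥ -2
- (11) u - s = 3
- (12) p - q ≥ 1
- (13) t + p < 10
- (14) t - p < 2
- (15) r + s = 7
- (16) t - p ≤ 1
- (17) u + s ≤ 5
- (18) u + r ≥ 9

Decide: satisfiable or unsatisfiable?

Satisfiable

Take p = 5, q = 2, r = 6, s = 1, t = 4, u = 4. Then constraint 4: p - t = 1; constraint 5: p + s = 6; constraint 7: p - t = 1, and every other listed constraint is also met.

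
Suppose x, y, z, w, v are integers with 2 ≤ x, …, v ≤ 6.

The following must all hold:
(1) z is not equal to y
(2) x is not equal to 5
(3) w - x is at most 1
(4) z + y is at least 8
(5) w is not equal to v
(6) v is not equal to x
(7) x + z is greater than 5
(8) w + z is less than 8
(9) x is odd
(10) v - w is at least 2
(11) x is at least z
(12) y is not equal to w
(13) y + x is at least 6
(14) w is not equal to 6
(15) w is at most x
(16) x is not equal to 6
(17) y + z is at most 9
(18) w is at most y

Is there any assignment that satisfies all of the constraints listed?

Satisfiable

Take x = 3, y = 6, z = 3, w = 3, v = 5. Then constraint 3: w - x = 0; constraint 4: z + y = 9, and every other listed constraint is also met.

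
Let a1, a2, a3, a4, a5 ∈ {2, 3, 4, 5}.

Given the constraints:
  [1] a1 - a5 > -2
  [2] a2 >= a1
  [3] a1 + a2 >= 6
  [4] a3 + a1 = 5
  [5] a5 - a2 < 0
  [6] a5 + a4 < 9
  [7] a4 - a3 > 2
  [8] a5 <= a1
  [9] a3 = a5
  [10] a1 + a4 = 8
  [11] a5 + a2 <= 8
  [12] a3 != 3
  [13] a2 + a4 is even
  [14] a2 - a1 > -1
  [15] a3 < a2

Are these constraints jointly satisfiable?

Satisfiable

Try a1 = 3, a2 = 3, a3 = 2, a4 = 5, a5 = 2.
Check constraint 1: a1 - a5 = 1; constraint 3: a1 + a2 = 6; constraint 4: a3 + a1 = 5. The remaining constraints are straightforward to verify.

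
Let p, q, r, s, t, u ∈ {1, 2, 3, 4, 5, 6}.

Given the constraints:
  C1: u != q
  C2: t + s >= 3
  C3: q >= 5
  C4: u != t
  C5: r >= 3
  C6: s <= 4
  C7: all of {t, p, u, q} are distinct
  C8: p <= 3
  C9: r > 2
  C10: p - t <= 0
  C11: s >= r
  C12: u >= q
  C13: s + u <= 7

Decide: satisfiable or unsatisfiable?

From constraints 5 and 11: s ≥ r ≥ 3. From constraints 3 and 12: u ≥ q ≥ 5. Hence s + u ≥ 8. But constraint 13 requires s + u ≤ 7, and 7 < 8. Contradiction.

Unsatisfiable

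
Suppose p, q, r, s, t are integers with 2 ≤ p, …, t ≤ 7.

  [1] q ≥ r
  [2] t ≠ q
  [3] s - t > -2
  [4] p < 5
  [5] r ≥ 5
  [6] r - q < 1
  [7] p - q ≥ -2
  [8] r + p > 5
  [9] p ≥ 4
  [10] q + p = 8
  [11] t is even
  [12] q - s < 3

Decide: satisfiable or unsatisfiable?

From constraints 1 and 5: q ≥ r ≥ 5. From constraint 9: p ≥ 4. Hence q + p ≥ 9. But constraint 10 requires q + p = 8, and 8 < 9. Contradiction.

Unsatisfiable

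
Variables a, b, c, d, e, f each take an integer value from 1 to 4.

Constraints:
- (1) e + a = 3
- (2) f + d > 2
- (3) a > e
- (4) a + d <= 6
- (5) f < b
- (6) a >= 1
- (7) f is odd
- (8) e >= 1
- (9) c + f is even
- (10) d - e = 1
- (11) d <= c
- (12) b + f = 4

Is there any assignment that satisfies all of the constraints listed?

Satisfiable

One satisfying assignment is a = 2, b = 3, c = 3, d = 2, e = 1, f = 1.
For the less obvious constraints — constraint 1: e + a = 3; constraint 2: f + d = 3; constraint 4: a + d = 4 — and the others hold by inspection.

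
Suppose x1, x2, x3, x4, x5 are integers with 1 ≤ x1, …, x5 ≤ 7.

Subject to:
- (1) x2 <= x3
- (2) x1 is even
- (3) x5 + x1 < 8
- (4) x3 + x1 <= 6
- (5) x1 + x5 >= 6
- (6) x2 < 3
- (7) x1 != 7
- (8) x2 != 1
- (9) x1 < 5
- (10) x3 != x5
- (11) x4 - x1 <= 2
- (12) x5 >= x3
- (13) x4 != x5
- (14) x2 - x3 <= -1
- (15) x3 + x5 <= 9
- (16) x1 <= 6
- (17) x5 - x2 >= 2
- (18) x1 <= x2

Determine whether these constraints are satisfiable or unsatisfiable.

One satisfying assignment is x1 = 2, x2 = 2, x3 = 4, x4 = 1, x5 = 5.
For the less obvious constraints — constraint 3: x5 + x1 = 7; constraint 4: x3 + x1 = 6; constraint 5: x1 + x5 = 7 — and the others hold by inspection.

Satisfiable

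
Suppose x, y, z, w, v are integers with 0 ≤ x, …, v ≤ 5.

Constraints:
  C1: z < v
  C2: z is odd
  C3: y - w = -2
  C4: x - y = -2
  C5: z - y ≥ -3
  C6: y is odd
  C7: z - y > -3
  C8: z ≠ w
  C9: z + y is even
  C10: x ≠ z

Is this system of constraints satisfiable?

Satisfiable

The assignment x = 1, y = 3, z = 3, w = 5, v = 4 works:
  constraint 3 holds since y - w = -2.
  constraint 4 holds since x - y = -2.
  constraint 5 holds since z - y = 0.
The rest check out directly.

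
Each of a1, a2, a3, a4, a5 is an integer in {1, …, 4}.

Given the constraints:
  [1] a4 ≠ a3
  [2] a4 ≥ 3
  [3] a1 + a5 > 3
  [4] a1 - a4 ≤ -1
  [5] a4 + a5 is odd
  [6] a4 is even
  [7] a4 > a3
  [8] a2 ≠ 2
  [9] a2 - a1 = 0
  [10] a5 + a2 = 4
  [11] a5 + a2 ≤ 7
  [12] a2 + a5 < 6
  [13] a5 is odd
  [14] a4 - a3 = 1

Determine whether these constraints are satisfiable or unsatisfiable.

Satisfiable

Take a1 = 1, a2 = 1, a3 = 3, a4 = 4, a5 = 3. Then constraint 3: a1 + a5 = 4; constraint 4: a1 - a4 = -3; constraint 9: a2 - a1 = 0, and every other listed constraint is also met.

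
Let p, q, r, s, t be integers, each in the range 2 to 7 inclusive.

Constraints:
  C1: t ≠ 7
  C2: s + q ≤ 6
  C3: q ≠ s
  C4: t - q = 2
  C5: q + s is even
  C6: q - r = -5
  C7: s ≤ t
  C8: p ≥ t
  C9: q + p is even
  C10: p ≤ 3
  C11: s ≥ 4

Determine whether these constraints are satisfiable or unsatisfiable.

Unsatisfiable

From constraints 7 and 11: t ≥ s and s ≥ 4, so t ≥ 4. From constraints 8 and 10: t ≤ p and p ≤ 3, so t ≤ 3. But 3 < 4, so no value of t works.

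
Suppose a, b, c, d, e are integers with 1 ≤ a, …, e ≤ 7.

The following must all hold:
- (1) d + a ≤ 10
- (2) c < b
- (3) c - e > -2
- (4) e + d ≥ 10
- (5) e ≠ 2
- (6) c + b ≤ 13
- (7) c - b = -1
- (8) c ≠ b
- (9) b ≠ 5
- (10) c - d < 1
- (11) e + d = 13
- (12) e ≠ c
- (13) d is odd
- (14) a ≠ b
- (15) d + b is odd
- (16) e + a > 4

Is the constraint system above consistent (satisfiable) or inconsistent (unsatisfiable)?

Take a = 1, b = 6, c = 5, d = 7, e = 6. Then constraint 1: d + a = 8; constraint 3: c - e = -1, and every other listed constraint is also met.

Satisfiable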